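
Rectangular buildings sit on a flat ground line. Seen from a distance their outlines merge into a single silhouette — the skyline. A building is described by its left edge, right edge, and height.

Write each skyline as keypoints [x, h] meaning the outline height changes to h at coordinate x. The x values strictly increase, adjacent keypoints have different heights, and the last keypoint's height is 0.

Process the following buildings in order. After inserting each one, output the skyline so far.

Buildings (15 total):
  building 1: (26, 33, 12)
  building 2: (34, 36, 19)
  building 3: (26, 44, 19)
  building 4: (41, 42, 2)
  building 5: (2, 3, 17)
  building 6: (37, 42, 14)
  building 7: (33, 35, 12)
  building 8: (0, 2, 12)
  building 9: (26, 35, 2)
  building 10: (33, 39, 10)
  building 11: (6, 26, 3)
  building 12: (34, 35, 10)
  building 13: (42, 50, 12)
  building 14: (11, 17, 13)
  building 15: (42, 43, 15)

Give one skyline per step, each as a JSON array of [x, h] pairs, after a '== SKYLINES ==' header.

== SKYLINES ==
[[26,12],[33,0]]
[[26,12],[33,0],[34,19],[36,0]]
[[26,19],[44,0]]
[[26,19],[44,0]]
[[2,17],[3,0],[26,19],[44,0]]
[[2,17],[3,0],[26,19],[44,0]]
[[2,17],[3,0],[26,19],[44,0]]
[[0,12],[2,17],[3,0],[26,19],[44,0]]
[[0,12],[2,17],[3,0],[26,19],[44,0]]
[[0,12],[2,17],[3,0],[26,19],[44,0]]
[[0,12],[2,17],[3,0],[6,3],[26,19],[44,0]]
[[0,12],[2,17],[3,0],[6,3],[26,19],[44,0]]
[[0,12],[2,17],[3,0],[6,3],[26,19],[44,12],[50,0]]
[[0,12],[2,17],[3,0],[6,3],[11,13],[17,3],[26,19],[44,12],[50,0]]
[[0,12],[2,17],[3,0],[6,3],[11,13],[17,3],[26,19],[44,12],[50,0]]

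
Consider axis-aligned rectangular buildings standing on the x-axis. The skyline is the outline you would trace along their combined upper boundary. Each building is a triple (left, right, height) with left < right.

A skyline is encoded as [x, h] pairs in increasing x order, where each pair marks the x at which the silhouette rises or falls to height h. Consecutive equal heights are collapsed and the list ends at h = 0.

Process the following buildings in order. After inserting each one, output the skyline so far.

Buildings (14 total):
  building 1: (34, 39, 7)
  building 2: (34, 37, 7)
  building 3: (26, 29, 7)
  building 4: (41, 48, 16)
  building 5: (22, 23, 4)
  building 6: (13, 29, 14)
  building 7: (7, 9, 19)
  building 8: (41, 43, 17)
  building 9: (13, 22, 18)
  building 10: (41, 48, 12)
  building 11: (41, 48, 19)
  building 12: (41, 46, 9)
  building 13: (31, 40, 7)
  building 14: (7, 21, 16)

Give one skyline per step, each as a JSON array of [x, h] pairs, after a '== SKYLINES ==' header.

== SKYLINES ==
[[34,7],[39,0]]
[[34,7],[39,0]]
[[26,7],[29,0],[34,7],[39,0]]
[[26,7],[29,0],[34,7],[39,0],[41,16],[48,0]]
[[22,4],[23,0],[26,7],[29,0],[34,7],[39,0],[41,16],[48,0]]
[[13,14],[29,0],[34,7],[39,0],[41,16],[48,0]]
[[7,19],[9,0],[13,14],[29,0],[34,7],[39,0],[41,16],[48,0]]
[[7,19],[9,0],[13,14],[29,0],[34,7],[39,0],[41,17],[43,16],[48,0]]
[[7,19],[9,0],[13,18],[22,14],[29,0],[34,7],[39,0],[41,17],[43,16],[48,0]]
[[7,19],[9,0],[13,18],[22,14],[29,0],[34,7],[39,0],[41,17],[43,16],[48,0]]
[[7,19],[9,0],[13,18],[22,14],[29,0],[34,7],[39,0],[41,19],[48,0]]
[[7,19],[9,0],[13,18],[22,14],[29,0],[34,7],[39,0],[41,19],[48,0]]
[[7,19],[9,0],[13,18],[22,14],[29,0],[31,7],[40,0],[41,19],[48,0]]
[[7,19],[9,16],[13,18],[22,14],[29,0],[31,7],[40,0],[41,19],[48,0]]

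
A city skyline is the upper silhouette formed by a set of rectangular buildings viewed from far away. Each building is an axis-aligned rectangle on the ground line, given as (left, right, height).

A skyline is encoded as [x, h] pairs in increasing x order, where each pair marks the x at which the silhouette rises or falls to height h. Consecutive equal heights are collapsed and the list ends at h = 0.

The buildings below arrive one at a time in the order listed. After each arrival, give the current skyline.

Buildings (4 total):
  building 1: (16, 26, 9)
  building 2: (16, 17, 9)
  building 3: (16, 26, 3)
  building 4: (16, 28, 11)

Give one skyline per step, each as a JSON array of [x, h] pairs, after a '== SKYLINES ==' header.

== SKYLINES ==
[[16,9],[26,0]]
[[16,9],[26,0]]
[[16,9],[26,0]]
[[16,11],[28,0]]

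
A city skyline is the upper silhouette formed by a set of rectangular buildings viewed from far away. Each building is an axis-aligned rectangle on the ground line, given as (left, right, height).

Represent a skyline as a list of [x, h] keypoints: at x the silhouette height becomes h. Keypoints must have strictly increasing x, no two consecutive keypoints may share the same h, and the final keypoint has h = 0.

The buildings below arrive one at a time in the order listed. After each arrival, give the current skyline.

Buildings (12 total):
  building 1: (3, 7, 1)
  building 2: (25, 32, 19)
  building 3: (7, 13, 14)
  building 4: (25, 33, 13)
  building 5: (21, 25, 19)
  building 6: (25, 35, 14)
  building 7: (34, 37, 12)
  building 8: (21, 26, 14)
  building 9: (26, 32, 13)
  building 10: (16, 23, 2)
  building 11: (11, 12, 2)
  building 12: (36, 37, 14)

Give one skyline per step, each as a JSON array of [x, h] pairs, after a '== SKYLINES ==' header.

== SKYLINES ==
[[3,1],[7,0]]
[[3,1],[7,0],[25,19],[32,0]]
[[3,1],[7,14],[13,0],[25,19],[32,0]]
[[3,1],[7,14],[13,0],[25,19],[32,13],[33,0]]
[[3,1],[7,14],[13,0],[21,19],[32,13],[33,0]]
[[3,1],[7,14],[13,0],[21,19],[32,14],[35,0]]
[[3,1],[7,14],[13,0],[21,19],[32,14],[35,12],[37,0]]
[[3,1],[7,14],[13,0],[21,19],[32,14],[35,12],[37,0]]
[[3,1],[7,14],[13,0],[21,19],[32,14],[35,12],[37,0]]
[[3,1],[7,14],[13,0],[16,2],[21,19],[32,14],[35,12],[37,0]]
[[3,1],[7,14],[13,0],[16,2],[21,19],[32,14],[35,12],[37,0]]
[[3,1],[7,14],[13,0],[16,2],[21,19],[32,14],[35,12],[36,14],[37,0]]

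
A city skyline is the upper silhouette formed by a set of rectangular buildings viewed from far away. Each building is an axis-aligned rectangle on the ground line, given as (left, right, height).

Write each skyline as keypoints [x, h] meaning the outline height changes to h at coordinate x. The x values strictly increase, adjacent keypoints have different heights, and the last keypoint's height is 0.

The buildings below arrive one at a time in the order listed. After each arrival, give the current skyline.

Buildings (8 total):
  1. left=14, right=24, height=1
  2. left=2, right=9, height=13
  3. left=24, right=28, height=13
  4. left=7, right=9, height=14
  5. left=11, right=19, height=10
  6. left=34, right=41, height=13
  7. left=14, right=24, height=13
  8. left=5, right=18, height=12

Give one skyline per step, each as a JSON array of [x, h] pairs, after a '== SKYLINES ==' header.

== SKYLINES ==
[[14,1],[24,0]]
[[2,13],[9,0],[14,1],[24,0]]
[[2,13],[9,0],[14,1],[24,13],[28,0]]
[[2,13],[7,14],[9,0],[14,1],[24,13],[28,0]]
[[2,13],[7,14],[9,0],[11,10],[19,1],[24,13],[28,0]]
[[2,13],[7,14],[9,0],[11,10],[19,1],[24,13],[28,0],[34,13],[41,0]]
[[2,13],[7,14],[9,0],[11,10],[14,13],[28,0],[34,13],[41,0]]
[[2,13],[7,14],[9,12],[14,13],[28,0],[34,13],[41,0]]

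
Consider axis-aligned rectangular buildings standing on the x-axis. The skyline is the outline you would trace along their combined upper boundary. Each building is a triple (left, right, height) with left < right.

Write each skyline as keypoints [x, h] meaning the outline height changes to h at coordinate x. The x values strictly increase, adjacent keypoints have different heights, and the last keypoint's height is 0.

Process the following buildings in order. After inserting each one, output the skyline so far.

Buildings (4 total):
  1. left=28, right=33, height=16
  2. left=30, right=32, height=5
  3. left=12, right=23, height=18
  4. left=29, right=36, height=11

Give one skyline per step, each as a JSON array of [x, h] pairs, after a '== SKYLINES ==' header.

== SKYLINES ==
[[28,16],[33,0]]
[[28,16],[33,0]]
[[12,18],[23,0],[28,16],[33,0]]
[[12,18],[23,0],[28,16],[33,11],[36,0]]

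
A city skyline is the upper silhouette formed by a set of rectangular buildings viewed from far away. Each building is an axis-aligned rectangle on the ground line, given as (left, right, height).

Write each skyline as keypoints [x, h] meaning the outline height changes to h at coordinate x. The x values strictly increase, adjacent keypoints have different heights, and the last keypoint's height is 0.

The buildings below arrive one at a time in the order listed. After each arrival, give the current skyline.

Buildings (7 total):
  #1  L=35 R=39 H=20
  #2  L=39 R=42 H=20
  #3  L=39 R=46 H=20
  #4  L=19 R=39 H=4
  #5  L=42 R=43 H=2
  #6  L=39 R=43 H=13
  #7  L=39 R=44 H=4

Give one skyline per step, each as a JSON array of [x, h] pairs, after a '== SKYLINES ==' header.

== SKYLINES ==
[[35,20],[39,0]]
[[35,20],[42,0]]
[[35,20],[46,0]]
[[19,4],[35,20],[46,0]]
[[19,4],[35,20],[46,0]]
[[19,4],[35,20],[46,0]]
[[19,4],[35,20],[46,0]]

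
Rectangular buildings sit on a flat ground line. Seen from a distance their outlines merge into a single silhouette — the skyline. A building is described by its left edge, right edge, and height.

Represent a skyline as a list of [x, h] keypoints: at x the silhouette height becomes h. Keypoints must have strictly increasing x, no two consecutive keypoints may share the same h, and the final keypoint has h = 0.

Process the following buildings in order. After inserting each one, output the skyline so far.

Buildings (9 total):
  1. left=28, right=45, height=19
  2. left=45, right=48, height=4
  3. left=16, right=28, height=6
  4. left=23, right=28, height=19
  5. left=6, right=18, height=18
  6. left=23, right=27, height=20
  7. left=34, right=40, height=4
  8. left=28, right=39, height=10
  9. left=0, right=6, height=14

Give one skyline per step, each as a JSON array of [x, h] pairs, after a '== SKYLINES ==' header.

== SKYLINES ==
[[28,19],[45,0]]
[[28,19],[45,4],[48,0]]
[[16,6],[28,19],[45,4],[48,0]]
[[16,6],[23,19],[45,4],[48,0]]
[[6,18],[18,6],[23,19],[45,4],[48,0]]
[[6,18],[18,6],[23,20],[27,19],[45,4],[48,0]]
[[6,18],[18,6],[23,20],[27,19],[45,4],[48,0]]
[[6,18],[18,6],[23,20],[27,19],[45,4],[48,0]]
[[0,14],[6,18],[18,6],[23,20],[27,19],[45,4],[48,0]]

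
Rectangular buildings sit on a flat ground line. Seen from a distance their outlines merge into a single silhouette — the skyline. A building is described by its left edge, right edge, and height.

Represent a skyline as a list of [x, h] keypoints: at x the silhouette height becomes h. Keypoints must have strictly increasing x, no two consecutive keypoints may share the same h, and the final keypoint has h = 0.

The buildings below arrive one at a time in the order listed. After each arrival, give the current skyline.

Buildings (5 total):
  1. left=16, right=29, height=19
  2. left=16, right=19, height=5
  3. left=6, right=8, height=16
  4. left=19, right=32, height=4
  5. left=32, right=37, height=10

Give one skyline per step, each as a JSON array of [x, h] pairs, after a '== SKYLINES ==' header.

== SKYLINES ==
[[16,19],[29,0]]
[[16,19],[29,0]]
[[6,16],[8,0],[16,19],[29,0]]
[[6,16],[8,0],[16,19],[29,4],[32,0]]
[[6,16],[8,0],[16,19],[29,4],[32,10],[37,0]]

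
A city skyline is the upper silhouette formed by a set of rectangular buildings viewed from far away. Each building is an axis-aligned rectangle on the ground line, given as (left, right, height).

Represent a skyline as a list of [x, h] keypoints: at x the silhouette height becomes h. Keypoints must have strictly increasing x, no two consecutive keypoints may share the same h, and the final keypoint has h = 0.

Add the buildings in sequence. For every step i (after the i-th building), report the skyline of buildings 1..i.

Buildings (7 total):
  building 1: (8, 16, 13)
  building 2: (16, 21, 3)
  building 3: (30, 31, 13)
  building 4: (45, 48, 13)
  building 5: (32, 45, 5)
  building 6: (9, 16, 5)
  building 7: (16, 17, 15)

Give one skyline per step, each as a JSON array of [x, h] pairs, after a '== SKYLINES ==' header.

== SKYLINES ==
[[8,13],[16,0]]
[[8,13],[16,3],[21,0]]
[[8,13],[16,3],[21,0],[30,13],[31,0]]
[[8,13],[16,3],[21,0],[30,13],[31,0],[45,13],[48,0]]
[[8,13],[16,3],[21,0],[30,13],[31,0],[32,5],[45,13],[48,0]]
[[8,13],[16,3],[21,0],[30,13],[31,0],[32,5],[45,13],[48,0]]
[[8,13],[16,15],[17,3],[21,0],[30,13],[31,0],[32,5],[45,13],[48,0]]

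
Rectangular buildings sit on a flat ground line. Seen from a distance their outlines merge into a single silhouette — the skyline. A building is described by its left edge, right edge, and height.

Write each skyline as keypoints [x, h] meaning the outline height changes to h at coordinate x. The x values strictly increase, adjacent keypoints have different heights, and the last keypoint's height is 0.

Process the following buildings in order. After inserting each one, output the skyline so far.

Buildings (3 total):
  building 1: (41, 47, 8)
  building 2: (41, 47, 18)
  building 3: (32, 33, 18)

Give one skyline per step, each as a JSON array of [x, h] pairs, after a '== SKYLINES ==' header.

== SKYLINES ==
[[41,8],[47,0]]
[[41,18],[47,0]]
[[32,18],[33,0],[41,18],[47,0]]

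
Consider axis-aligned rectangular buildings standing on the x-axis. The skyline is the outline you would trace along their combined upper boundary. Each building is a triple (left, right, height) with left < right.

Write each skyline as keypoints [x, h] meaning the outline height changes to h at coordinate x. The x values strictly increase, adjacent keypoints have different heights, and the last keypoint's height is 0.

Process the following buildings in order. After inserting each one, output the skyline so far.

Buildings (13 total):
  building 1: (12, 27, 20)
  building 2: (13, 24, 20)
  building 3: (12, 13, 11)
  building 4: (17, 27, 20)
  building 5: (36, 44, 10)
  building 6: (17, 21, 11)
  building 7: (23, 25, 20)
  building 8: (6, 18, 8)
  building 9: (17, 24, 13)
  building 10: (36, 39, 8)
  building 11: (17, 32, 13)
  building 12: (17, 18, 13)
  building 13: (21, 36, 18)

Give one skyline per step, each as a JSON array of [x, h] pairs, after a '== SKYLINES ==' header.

== SKYLINES ==
[[12,20],[27,0]]
[[12,20],[27,0]]
[[12,20],[27,0]]
[[12,20],[27,0]]
[[12,20],[27,0],[36,10],[44,0]]
[[12,20],[27,0],[36,10],[44,0]]
[[12,20],[27,0],[36,10],[44,0]]
[[6,8],[12,20],[27,0],[36,10],[44,0]]
[[6,8],[12,20],[27,0],[36,10],[44,0]]
[[6,8],[12,20],[27,0],[36,10],[44,0]]
[[6,8],[12,20],[27,13],[32,0],[36,10],[44,0]]
[[6,8],[12,20],[27,13],[32,0],[36,10],[44,0]]
[[6,8],[12,20],[27,18],[36,10],[44,0]]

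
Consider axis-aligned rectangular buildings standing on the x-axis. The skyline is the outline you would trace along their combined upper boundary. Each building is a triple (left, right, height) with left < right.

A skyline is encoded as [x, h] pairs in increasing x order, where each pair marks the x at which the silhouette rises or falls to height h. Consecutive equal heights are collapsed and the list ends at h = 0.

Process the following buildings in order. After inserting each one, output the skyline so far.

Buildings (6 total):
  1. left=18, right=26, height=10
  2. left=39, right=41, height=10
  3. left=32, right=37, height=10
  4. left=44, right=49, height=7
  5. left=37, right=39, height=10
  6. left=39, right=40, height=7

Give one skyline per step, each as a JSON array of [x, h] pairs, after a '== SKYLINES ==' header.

== SKYLINES ==
[[18,10],[26,0]]
[[18,10],[26,0],[39,10],[41,0]]
[[18,10],[26,0],[32,10],[37,0],[39,10],[41,0]]
[[18,10],[26,0],[32,10],[37,0],[39,10],[41,0],[44,7],[49,0]]
[[18,10],[26,0],[32,10],[41,0],[44,7],[49,0]]
[[18,10],[26,0],[32,10],[41,0],[44,7],[49,0]]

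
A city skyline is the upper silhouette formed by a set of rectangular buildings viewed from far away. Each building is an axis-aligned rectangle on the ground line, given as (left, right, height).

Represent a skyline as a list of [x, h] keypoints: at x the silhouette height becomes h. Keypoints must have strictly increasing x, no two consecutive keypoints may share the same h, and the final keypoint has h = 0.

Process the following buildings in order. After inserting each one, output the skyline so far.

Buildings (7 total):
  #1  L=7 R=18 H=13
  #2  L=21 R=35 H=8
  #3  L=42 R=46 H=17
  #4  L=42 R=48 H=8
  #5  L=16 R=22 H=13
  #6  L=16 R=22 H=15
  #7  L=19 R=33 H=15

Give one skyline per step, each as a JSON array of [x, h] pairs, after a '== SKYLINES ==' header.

== SKYLINES ==
[[7,13],[18,0]]
[[7,13],[18,0],[21,8],[35,0]]
[[7,13],[18,0],[21,8],[35,0],[42,17],[46,0]]
[[7,13],[18,0],[21,8],[35,0],[42,17],[46,8],[48,0]]
[[7,13],[22,8],[35,0],[42,17],[46,8],[48,0]]
[[7,13],[16,15],[22,8],[35,0],[42,17],[46,8],[48,0]]
[[7,13],[16,15],[33,8],[35,0],[42,17],[46,8],[48,0]]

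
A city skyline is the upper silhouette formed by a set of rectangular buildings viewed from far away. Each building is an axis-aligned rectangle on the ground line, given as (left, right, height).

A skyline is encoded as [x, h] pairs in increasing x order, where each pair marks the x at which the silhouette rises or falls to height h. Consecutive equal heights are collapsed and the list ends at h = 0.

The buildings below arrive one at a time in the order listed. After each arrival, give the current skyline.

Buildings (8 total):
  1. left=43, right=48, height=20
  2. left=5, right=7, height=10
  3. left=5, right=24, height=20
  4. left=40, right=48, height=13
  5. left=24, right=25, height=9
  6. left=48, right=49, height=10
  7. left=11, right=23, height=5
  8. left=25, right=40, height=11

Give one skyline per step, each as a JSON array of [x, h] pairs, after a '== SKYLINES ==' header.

== SKYLINES ==
[[43,20],[48,0]]
[[5,10],[7,0],[43,20],[48,0]]
[[5,20],[24,0],[43,20],[48,0]]
[[5,20],[24,0],[40,13],[43,20],[48,0]]
[[5,20],[24,9],[25,0],[40,13],[43,20],[48,0]]
[[5,20],[24,9],[25,0],[40,13],[43,20],[48,10],[49,0]]
[[5,20],[24,9],[25,0],[40,13],[43,20],[48,10],[49,0]]
[[5,20],[24,9],[25,11],[40,13],[43,20],[48,10],[49,0]]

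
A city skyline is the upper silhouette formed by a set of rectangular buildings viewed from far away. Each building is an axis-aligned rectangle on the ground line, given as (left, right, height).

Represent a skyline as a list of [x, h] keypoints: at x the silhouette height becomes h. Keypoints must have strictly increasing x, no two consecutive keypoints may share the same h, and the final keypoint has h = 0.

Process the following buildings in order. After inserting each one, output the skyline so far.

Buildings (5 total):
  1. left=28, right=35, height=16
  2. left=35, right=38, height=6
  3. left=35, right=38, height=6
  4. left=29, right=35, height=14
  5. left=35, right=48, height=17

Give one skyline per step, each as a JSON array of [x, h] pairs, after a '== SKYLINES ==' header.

== SKYLINES ==
[[28,16],[35,0]]
[[28,16],[35,6],[38,0]]
[[28,16],[35,6],[38,0]]
[[28,16],[35,6],[38,0]]
[[28,16],[35,17],[48,0]]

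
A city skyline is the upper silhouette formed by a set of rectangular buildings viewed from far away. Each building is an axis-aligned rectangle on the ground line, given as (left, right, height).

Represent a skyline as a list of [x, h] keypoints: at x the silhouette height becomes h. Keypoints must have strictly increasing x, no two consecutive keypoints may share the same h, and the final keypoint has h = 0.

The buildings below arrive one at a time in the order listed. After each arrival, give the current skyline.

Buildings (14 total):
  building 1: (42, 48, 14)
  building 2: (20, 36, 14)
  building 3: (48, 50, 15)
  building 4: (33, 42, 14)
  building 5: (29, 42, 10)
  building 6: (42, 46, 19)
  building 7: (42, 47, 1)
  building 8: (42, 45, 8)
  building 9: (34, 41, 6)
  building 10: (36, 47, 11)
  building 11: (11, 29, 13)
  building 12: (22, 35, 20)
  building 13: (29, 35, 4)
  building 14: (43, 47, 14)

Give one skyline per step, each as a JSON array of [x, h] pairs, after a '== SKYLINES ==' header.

== SKYLINES ==
[[42,14],[48,0]]
[[20,14],[36,0],[42,14],[48,0]]
[[20,14],[36,0],[42,14],[48,15],[50,0]]
[[20,14],[48,15],[50,0]]
[[20,14],[48,15],[50,0]]
[[20,14],[42,19],[46,14],[48,15],[50,0]]
[[20,14],[42,19],[46,14],[48,15],[50,0]]
[[20,14],[42,19],[46,14],[48,15],[50,0]]
[[20,14],[42,19],[46,14],[48,15],[50,0]]
[[20,14],[42,19],[46,14],[48,15],[50,0]]
[[11,13],[20,14],[42,19],[46,14],[48,15],[50,0]]
[[11,13],[20,14],[22,20],[35,14],[42,19],[46,14],[48,15],[50,0]]
[[11,13],[20,14],[22,20],[35,14],[42,19],[46,14],[48,15],[50,0]]
[[11,13],[20,14],[22,20],[35,14],[42,19],[46,14],[48,15],[50,0]]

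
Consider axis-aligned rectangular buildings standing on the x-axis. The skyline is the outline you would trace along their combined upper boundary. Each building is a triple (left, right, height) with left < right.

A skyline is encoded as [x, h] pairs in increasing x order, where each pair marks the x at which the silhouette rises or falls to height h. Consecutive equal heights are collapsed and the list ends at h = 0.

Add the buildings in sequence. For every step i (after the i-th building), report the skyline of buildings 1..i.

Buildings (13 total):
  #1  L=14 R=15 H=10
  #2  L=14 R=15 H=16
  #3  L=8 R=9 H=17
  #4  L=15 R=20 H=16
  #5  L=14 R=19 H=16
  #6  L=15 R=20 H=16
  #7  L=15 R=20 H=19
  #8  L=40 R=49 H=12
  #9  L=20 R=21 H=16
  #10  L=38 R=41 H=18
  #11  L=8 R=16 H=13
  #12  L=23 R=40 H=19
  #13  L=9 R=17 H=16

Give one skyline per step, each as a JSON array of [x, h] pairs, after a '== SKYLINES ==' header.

== SKYLINES ==
[[14,10],[15,0]]
[[14,16],[15,0]]
[[8,17],[9,0],[14,16],[15,0]]
[[8,17],[9,0],[14,16],[20,0]]
[[8,17],[9,0],[14,16],[20,0]]
[[8,17],[9,0],[14,16],[20,0]]
[[8,17],[9,0],[14,16],[15,19],[20,0]]
[[8,17],[9,0],[14,16],[15,19],[20,0],[40,12],[49,0]]
[[8,17],[9,0],[14,16],[15,19],[20,16],[21,0],[40,12],[49,0]]
[[8,17],[9,0],[14,16],[15,19],[20,16],[21,0],[38,18],[41,12],[49,0]]
[[8,17],[9,13],[14,16],[15,19],[20,16],[21,0],[38,18],[41,12],[49,0]]
[[8,17],[9,13],[14,16],[15,19],[20,16],[21,0],[23,19],[40,18],[41,12],[49,0]]
[[8,17],[9,16],[15,19],[20,16],[21,0],[23,19],[40,18],[41,12],[49,0]]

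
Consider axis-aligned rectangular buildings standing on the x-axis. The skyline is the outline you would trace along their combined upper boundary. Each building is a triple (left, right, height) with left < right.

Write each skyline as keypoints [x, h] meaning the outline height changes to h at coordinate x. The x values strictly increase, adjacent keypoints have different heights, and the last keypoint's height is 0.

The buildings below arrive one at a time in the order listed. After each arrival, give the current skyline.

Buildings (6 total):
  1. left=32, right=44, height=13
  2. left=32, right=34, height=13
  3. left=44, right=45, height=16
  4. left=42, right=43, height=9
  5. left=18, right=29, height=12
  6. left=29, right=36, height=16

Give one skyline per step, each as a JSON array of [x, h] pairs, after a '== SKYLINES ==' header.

== SKYLINES ==
[[32,13],[44,0]]
[[32,13],[44,0]]
[[32,13],[44,16],[45,0]]
[[32,13],[44,16],[45,0]]
[[18,12],[29,0],[32,13],[44,16],[45,0]]
[[18,12],[29,16],[36,13],[44,16],[45,0]]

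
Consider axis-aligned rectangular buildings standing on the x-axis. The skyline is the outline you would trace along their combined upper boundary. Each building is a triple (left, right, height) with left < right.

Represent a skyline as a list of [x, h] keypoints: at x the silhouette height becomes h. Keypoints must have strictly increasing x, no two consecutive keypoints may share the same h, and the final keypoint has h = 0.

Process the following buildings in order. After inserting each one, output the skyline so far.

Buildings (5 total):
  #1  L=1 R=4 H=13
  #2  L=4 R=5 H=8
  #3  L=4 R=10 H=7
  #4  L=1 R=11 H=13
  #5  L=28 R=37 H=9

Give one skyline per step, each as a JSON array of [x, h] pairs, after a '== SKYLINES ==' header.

== SKYLINES ==
[[1,13],[4,0]]
[[1,13],[4,8],[5,0]]
[[1,13],[4,8],[5,7],[10,0]]
[[1,13],[11,0]]
[[1,13],[11,0],[28,9],[37,0]]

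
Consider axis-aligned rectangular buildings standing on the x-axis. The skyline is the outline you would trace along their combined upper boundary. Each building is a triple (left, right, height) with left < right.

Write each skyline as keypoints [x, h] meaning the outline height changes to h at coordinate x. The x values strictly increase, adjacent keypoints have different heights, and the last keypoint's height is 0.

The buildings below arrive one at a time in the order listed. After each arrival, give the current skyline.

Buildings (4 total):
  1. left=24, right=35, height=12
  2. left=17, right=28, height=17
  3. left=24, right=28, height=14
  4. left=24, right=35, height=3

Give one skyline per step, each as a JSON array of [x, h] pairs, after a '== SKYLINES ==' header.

== SKYLINES ==
[[24,12],[35,0]]
[[17,17],[28,12],[35,0]]
[[17,17],[28,12],[35,0]]
[[17,17],[28,12],[35,0]]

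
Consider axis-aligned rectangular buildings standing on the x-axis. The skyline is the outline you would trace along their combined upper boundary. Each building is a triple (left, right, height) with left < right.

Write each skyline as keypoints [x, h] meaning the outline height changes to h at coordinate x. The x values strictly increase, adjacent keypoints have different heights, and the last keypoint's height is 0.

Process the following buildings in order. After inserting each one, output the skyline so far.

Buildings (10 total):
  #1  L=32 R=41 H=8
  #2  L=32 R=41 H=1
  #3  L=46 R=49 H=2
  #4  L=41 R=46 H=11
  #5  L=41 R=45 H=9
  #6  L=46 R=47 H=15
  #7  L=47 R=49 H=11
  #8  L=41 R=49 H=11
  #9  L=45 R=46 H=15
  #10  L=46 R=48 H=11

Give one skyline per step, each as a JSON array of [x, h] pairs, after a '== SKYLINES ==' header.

== SKYLINES ==
[[32,8],[41,0]]
[[32,8],[41,0]]
[[32,8],[41,0],[46,2],[49,0]]
[[32,8],[41,11],[46,2],[49,0]]
[[32,8],[41,11],[46,2],[49,0]]
[[32,8],[41,11],[46,15],[47,2],[49,0]]
[[32,8],[41,11],[46,15],[47,11],[49,0]]
[[32,8],[41,11],[46,15],[47,11],[49,0]]
[[32,8],[41,11],[45,15],[47,11],[49,0]]
[[32,8],[41,11],[45,15],[47,11],[49,0]]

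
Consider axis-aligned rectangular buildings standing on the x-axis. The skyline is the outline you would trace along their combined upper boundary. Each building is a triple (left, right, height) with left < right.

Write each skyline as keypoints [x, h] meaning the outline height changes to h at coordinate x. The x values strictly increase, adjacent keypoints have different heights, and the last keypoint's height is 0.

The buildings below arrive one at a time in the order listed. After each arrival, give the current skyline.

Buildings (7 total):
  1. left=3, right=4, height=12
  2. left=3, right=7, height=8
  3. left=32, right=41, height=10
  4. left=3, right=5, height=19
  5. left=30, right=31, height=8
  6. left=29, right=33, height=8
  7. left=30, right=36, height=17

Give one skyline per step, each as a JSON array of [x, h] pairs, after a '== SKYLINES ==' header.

== SKYLINES ==
[[3,12],[4,0]]
[[3,12],[4,8],[7,0]]
[[3,12],[4,8],[7,0],[32,10],[41,0]]
[[3,19],[5,8],[7,0],[32,10],[41,0]]
[[3,19],[5,8],[7,0],[30,8],[31,0],[32,10],[41,0]]
[[3,19],[5,8],[7,0],[29,8],[32,10],[41,0]]
[[3,19],[5,8],[7,0],[29,8],[30,17],[36,10],[41,0]]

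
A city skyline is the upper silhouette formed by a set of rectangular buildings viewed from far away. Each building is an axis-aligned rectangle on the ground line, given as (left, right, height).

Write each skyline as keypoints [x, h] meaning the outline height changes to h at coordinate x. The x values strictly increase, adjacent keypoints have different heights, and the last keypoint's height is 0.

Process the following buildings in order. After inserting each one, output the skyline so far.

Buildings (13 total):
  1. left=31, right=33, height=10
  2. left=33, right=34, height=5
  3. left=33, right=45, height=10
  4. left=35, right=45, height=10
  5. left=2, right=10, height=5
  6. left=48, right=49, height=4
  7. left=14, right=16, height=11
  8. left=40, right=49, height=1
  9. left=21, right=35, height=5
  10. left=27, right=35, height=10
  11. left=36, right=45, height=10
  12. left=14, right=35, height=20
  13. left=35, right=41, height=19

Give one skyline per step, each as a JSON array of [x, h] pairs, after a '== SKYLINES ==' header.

== SKYLINES ==
[[31,10],[33,0]]
[[31,10],[33,5],[34,0]]
[[31,10],[45,0]]
[[31,10],[45,0]]
[[2,5],[10,0],[31,10],[45,0]]
[[2,5],[10,0],[31,10],[45,0],[48,4],[49,0]]
[[2,5],[10,0],[14,11],[16,0],[31,10],[45,0],[48,4],[49,0]]
[[2,5],[10,0],[14,11],[16,0],[31,10],[45,1],[48,4],[49,0]]
[[2,5],[10,0],[14,11],[16,0],[21,5],[31,10],[45,1],[48,4],[49,0]]
[[2,5],[10,0],[14,11],[16,0],[21,5],[27,10],[45,1],[48,4],[49,0]]
[[2,5],[10,0],[14,11],[16,0],[21,5],[27,10],[45,1],[48,4],[49,0]]
[[2,5],[10,0],[14,20],[35,10],[45,1],[48,4],[49,0]]
[[2,5],[10,0],[14,20],[35,19],[41,10],[45,1],[48,4],[49,0]]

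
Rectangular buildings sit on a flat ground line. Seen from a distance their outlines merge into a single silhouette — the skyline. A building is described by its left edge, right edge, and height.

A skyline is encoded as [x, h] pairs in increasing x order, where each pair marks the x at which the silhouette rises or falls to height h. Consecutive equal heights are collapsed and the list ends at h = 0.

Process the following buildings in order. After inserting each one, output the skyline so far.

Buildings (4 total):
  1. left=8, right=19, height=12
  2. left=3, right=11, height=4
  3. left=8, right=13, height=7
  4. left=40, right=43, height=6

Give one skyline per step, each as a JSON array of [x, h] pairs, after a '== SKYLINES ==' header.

== SKYLINES ==
[[8,12],[19,0]]
[[3,4],[8,12],[19,0]]
[[3,4],[8,12],[19,0]]
[[3,4],[8,12],[19,0],[40,6],[43,0]]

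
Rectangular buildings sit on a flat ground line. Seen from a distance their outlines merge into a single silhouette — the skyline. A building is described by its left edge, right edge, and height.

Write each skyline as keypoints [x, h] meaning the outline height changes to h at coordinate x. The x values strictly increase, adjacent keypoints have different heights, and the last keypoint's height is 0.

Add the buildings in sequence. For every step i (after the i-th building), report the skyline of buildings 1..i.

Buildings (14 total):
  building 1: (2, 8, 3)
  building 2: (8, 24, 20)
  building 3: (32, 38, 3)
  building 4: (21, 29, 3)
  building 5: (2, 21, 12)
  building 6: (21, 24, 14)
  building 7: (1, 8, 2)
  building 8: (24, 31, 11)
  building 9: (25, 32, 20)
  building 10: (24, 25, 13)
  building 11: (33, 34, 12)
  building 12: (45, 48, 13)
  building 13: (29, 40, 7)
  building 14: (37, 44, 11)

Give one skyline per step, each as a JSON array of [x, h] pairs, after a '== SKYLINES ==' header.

== SKYLINES ==
[[2,3],[8,0]]
[[2,3],[8,20],[24,0]]
[[2,3],[8,20],[24,0],[32,3],[38,0]]
[[2,3],[8,20],[24,3],[29,0],[32,3],[38,0]]
[[2,12],[8,20],[24,3],[29,0],[32,3],[38,0]]
[[2,12],[8,20],[24,3],[29,0],[32,3],[38,0]]
[[1,2],[2,12],[8,20],[24,3],[29,0],[32,3],[38,0]]
[[1,2],[2,12],[8,20],[24,11],[31,0],[32,3],[38,0]]
[[1,2],[2,12],[8,20],[24,11],[25,20],[32,3],[38,0]]
[[1,2],[2,12],[8,20],[24,13],[25,20],[32,3],[38,0]]
[[1,2],[2,12],[8,20],[24,13],[25,20],[32,3],[33,12],[34,3],[38,0]]
[[1,2],[2,12],[8,20],[24,13],[25,20],[32,3],[33,12],[34,3],[38,0],[45,13],[48,0]]
[[1,2],[2,12],[8,20],[24,13],[25,20],[32,7],[33,12],[34,7],[40,0],[45,13],[48,0]]
[[1,2],[2,12],[8,20],[24,13],[25,20],[32,7],[33,12],[34,7],[37,11],[44,0],[45,13],[48,0]]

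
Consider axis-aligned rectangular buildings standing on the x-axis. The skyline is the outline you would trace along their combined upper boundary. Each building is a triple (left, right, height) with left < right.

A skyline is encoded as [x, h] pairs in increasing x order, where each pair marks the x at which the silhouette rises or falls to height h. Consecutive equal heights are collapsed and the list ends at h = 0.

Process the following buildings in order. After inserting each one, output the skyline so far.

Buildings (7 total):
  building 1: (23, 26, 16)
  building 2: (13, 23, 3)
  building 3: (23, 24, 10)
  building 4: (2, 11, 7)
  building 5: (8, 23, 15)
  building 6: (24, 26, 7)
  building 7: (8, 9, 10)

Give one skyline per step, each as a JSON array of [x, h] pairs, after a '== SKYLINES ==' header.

== SKYLINES ==
[[23,16],[26,0]]
[[13,3],[23,16],[26,0]]
[[13,3],[23,16],[26,0]]
[[2,7],[11,0],[13,3],[23,16],[26,0]]
[[2,7],[8,15],[23,16],[26,0]]
[[2,7],[8,15],[23,16],[26,0]]
[[2,7],[8,15],[23,16],[26,0]]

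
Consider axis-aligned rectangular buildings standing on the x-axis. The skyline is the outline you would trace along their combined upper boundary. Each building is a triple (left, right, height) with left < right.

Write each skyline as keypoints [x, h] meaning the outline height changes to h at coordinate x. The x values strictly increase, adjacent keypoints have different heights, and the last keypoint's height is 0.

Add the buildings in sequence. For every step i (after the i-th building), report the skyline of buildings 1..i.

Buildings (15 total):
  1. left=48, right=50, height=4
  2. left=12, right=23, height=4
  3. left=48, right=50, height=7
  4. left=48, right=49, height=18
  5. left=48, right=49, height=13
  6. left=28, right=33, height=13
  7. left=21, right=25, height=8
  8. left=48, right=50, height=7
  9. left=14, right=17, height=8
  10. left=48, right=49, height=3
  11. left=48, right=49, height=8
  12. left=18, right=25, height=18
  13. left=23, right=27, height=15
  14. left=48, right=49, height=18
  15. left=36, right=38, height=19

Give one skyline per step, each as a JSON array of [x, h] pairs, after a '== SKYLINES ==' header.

== SKYLINES ==
[[48,4],[50,0]]
[[12,4],[23,0],[48,4],[50,0]]
[[12,4],[23,0],[48,7],[50,0]]
[[12,4],[23,0],[48,18],[49,7],[50,0]]
[[12,4],[23,0],[48,18],[49,7],[50,0]]
[[12,4],[23,0],[28,13],[33,0],[48,18],[49,7],[50,0]]
[[12,4],[21,8],[25,0],[28,13],[33,0],[48,18],[49,7],[50,0]]
[[12,4],[21,8],[25,0],[28,13],[33,0],[48,18],[49,7],[50,0]]
[[12,4],[14,8],[17,4],[21,8],[25,0],[28,13],[33,0],[48,18],[49,7],[50,0]]
[[12,4],[14,8],[17,4],[21,8],[25,0],[28,13],[33,0],[48,18],[49,7],[50,0]]
[[12,4],[14,8],[17,4],[21,8],[25,0],[28,13],[33,0],[48,18],[49,7],[50,0]]
[[12,4],[14,8],[17,4],[18,18],[25,0],[28,13],[33,0],[48,18],[49,7],[50,0]]
[[12,4],[14,8],[17,4],[18,18],[25,15],[27,0],[28,13],[33,0],[48,18],[49,7],[50,0]]
[[12,4],[14,8],[17,4],[18,18],[25,15],[27,0],[28,13],[33,0],[48,18],[49,7],[50,0]]
[[12,4],[14,8],[17,4],[18,18],[25,15],[27,0],[28,13],[33,0],[36,19],[38,0],[48,18],[49,7],[50,0]]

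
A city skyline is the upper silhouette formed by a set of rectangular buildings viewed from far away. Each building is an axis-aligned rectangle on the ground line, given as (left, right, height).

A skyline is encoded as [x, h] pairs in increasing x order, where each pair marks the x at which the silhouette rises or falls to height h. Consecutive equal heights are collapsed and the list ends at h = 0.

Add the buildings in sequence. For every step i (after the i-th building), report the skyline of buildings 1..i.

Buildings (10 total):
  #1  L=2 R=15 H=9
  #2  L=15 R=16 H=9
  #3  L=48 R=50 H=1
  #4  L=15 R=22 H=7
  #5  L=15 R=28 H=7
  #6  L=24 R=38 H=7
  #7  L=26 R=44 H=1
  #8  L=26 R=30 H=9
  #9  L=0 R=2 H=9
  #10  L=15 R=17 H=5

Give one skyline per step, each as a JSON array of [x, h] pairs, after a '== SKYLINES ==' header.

== SKYLINES ==
[[2,9],[15,0]]
[[2,9],[16,0]]
[[2,9],[16,0],[48,1],[50,0]]
[[2,9],[16,7],[22,0],[48,1],[50,0]]
[[2,9],[16,7],[28,0],[48,1],[50,0]]
[[2,9],[16,7],[38,0],[48,1],[50,0]]
[[2,9],[16,7],[38,1],[44,0],[48,1],[50,0]]
[[2,9],[16,7],[26,9],[30,7],[38,1],[44,0],[48,1],[50,0]]
[[0,9],[16,7],[26,9],[30,7],[38,1],[44,0],[48,1],[50,0]]
[[0,9],[16,7],[26,9],[30,7],[38,1],[44,0],[48,1],[50,0]]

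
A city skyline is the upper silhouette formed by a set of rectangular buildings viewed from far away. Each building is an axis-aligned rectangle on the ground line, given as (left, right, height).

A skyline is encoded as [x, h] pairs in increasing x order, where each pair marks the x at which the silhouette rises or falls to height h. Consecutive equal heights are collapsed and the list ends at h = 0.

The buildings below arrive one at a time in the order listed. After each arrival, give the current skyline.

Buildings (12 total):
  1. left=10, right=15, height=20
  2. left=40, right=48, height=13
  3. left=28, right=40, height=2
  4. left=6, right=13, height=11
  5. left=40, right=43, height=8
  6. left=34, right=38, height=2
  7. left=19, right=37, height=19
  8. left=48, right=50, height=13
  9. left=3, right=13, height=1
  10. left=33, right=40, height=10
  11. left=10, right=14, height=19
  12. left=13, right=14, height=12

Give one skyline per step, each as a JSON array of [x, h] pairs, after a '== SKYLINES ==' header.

== SKYLINES ==
[[10,20],[15,0]]
[[10,20],[15,0],[40,13],[48,0]]
[[10,20],[15,0],[28,2],[40,13],[48,0]]
[[6,11],[10,20],[15,0],[28,2],[40,13],[48,0]]
[[6,11],[10,20],[15,0],[28,2],[40,13],[48,0]]
[[6,11],[10,20],[15,0],[28,2],[40,13],[48,0]]
[[6,11],[10,20],[15,0],[19,19],[37,2],[40,13],[48,0]]
[[6,11],[10,20],[15,0],[19,19],[37,2],[40,13],[50,0]]
[[3,1],[6,11],[10,20],[15,0],[19,19],[37,2],[40,13],[50,0]]
[[3,1],[6,11],[10,20],[15,0],[19,19],[37,10],[40,13],[50,0]]
[[3,1],[6,11],[10,20],[15,0],[19,19],[37,10],[40,13],[50,0]]
[[3,1],[6,11],[10,20],[15,0],[19,19],[37,10],[40,13],[50,0]]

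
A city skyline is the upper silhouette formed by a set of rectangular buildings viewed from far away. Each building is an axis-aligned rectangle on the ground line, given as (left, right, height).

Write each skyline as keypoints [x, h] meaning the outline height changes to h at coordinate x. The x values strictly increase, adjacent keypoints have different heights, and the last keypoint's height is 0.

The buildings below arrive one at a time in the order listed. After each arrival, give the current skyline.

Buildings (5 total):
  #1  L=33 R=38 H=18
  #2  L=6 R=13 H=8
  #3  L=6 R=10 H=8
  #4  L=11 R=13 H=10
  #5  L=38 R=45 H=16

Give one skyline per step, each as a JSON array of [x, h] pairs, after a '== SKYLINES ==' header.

== SKYLINES ==
[[33,18],[38,0]]
[[6,8],[13,0],[33,18],[38,0]]
[[6,8],[13,0],[33,18],[38,0]]
[[6,8],[11,10],[13,0],[33,18],[38,0]]
[[6,8],[11,10],[13,0],[33,18],[38,16],[45,0]]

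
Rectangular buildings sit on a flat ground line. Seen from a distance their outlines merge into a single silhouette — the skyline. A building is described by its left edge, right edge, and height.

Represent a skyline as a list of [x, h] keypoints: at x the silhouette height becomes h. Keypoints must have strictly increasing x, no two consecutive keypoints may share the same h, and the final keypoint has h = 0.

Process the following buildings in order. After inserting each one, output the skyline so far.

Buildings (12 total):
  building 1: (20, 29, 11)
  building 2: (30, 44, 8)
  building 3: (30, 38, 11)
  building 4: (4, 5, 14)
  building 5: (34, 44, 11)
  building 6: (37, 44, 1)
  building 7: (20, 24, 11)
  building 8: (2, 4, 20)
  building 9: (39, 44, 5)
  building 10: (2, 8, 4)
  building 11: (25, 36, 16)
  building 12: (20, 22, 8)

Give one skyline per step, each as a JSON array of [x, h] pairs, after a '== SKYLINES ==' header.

== SKYLINES ==
[[20,11],[29,0]]
[[20,11],[29,0],[30,8],[44,0]]
[[20,11],[29,0],[30,11],[38,8],[44,0]]
[[4,14],[5,0],[20,11],[29,0],[30,11],[38,8],[44,0]]
[[4,14],[5,0],[20,11],[29,0],[30,11],[44,0]]
[[4,14],[5,0],[20,11],[29,0],[30,11],[44,0]]
[[4,14],[5,0],[20,11],[29,0],[30,11],[44,0]]
[[2,20],[4,14],[5,0],[20,11],[29,0],[30,11],[44,0]]
[[2,20],[4,14],[5,0],[20,11],[29,0],[30,11],[44,0]]
[[2,20],[4,14],[5,4],[8,0],[20,11],[29,0],[30,11],[44,0]]
[[2,20],[4,14],[5,4],[8,0],[20,11],[25,16],[36,11],[44,0]]
[[2,20],[4,14],[5,4],[8,0],[20,11],[25,16],[36,11],[44,0]]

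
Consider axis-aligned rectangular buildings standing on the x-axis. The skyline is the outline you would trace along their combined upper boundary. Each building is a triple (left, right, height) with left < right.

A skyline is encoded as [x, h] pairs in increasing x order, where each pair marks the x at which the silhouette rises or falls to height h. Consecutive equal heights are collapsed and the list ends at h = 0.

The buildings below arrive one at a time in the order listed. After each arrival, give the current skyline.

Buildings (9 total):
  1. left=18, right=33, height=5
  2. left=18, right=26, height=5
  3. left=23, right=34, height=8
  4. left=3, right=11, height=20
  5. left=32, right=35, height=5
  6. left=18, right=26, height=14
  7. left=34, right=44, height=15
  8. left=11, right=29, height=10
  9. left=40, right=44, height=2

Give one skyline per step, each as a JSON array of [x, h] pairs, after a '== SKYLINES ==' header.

== SKYLINES ==
[[18,5],[33,0]]
[[18,5],[33,0]]
[[18,5],[23,8],[34,0]]
[[3,20],[11,0],[18,5],[23,8],[34,0]]
[[3,20],[11,0],[18,5],[23,8],[34,5],[35,0]]
[[3,20],[11,0],[18,14],[26,8],[34,5],[35,0]]
[[3,20],[11,0],[18,14],[26,8],[34,15],[44,0]]
[[3,20],[11,10],[18,14],[26,10],[29,8],[34,15],[44,0]]
[[3,20],[11,10],[18,14],[26,10],[29,8],[34,15],[44,0]]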